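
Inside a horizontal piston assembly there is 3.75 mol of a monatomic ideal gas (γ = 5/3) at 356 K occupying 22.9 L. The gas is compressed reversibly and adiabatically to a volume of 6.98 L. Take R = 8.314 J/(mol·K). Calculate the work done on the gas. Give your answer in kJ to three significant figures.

Adiabatic: TV^(γ−1) = const with γ = 5/3.
T₂ = T₁ (V₁/V₂)^(γ−1) = 356 × (22.9/6.98)^0.667 = 356 × 2.208 = 786 K.
W_by = nCᵥ(T₁ − T₂) = (3.75)(12.47)(356 − 786) = -20111 J.
Work on gas = −W_by = 20111 J.

W ≈ 20.1 kJ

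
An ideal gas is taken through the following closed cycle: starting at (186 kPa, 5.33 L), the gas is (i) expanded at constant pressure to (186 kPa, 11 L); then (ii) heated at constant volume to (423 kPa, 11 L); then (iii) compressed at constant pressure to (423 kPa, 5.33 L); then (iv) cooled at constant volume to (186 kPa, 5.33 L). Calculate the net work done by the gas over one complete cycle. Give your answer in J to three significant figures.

W_net ≈ -1340 J

Constant-volume legs do no work.
W(i) = (186)(11 − 5.33) = 1055 J; W(iii) = (423)(5.33 − 11) = -2398 J.
W_net = 1055 − 2398 = -1344 J (the counter-clockwise enclosed area).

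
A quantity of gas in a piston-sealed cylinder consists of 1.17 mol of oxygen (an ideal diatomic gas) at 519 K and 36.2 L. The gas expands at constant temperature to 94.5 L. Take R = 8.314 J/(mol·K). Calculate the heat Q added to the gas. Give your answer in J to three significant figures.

Isothermal ⇒ ΔU = 0, so Q = W = nRT ln(V₂/V₁).
Q = (1.17)(8.314)(519) ln(94.5/36.2) = 5049 × 0.9595 = 4844 J.

Q ≈ 4840 J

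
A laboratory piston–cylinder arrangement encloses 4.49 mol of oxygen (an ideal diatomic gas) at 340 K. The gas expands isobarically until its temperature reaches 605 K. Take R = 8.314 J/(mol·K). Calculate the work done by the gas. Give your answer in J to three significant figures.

W ≈ 9890 J

Isobaric: W = P ΔV = nR ΔT.
W = (4.49)(8.314)(605 − 340) = 9892 J.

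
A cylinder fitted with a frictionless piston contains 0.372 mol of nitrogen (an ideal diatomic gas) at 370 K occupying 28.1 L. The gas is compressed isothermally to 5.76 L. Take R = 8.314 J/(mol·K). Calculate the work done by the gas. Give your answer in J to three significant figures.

W ≈ -1810 J

Isothermal: W = nRT ln(V₂/V₁).
W = (0.372)(8.314)(370) × ln(5.76/28.1)
  = 1144 × -1.585
W_by_gas = -1814 J.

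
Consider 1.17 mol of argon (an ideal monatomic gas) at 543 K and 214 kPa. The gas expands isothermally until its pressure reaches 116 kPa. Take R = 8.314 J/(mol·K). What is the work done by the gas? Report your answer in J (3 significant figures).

W ≈ 3230 J

Isothermal process: W = nRT ln(V₂/V₁) = nRT ln(P₁/P₂).
W = (1.17)(8.314)(543) × ln(214/116)
  = 5282 × ln(1.845) = 5282 × 0.6124
W_by_gas = 3235 J.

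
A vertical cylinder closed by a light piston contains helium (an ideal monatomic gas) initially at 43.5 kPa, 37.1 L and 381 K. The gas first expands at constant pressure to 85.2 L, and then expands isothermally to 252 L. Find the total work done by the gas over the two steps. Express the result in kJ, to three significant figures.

Step 1 (isobaric): W = PΔV = (43.5 kPa)(85.2 − 37.1 L) = 2092 J.
After step 1: P = 43.5 kPa, V = 85.2 L, T = 875 K.
Step 2 (isothermal): W = P₁V₁ ln(V₂/V₁) = (3706) ln(252/85.2) = 4019 J.
W_total = 2092 + 4019 = 6111 J.

W_total ≈ 6.11 kJ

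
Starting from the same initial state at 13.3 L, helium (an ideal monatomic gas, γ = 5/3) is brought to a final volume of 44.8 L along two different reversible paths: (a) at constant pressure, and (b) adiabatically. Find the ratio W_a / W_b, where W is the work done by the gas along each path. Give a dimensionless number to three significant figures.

W_a / W_b ≈ 2.85

Path (a) isobaric: W = P₁(V₂ − V₁) → W_a/(P₁V₁) = 2.368.
Path (b) adiabatic: W = P₁V₁(1 − (V₁/V₂)^(γ−1))/(γ−1) → W_b/(P₁V₁) = 0.8325.
W_a / W_b = 2.368 / 0.8325 = 2.845.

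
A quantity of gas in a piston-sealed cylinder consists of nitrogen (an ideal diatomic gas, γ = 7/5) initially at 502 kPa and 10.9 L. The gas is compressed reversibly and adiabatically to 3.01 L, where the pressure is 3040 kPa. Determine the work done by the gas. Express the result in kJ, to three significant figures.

Adiabatic: W = (P₁V₁ − P₂V₂)/(γ − 1) with γ = 7/5.
P₁V₁ = 5472 J, P₂V₂ = 9150 J.
W = (5472 − 9150) / 0.4 = -9196 J.

W ≈ -9.20 kJ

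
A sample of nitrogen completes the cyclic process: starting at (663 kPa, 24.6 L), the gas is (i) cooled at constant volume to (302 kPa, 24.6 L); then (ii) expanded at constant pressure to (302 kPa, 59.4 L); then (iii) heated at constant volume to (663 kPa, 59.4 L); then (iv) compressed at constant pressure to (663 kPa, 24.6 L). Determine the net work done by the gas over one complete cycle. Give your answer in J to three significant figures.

W_net ≈ -12600 J

Constant-volume legs do no work.
W(ii) = (302)(59.4 − 24.6) = 10510 J; W(iv) = (663)(24.6 − 59.4) = -23072 J.
W_net = 10510 − 23072 = -12563 J (the counter-clockwise enclosed area).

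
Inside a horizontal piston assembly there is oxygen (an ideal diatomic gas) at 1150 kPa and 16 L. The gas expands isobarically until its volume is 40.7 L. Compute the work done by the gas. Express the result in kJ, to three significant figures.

Isobaric: W = P ΔV.
W = (1150 kPa)(40.7 − 16 L) = (1150)(24.7) = 28405 J.

W ≈ 28.4 kJ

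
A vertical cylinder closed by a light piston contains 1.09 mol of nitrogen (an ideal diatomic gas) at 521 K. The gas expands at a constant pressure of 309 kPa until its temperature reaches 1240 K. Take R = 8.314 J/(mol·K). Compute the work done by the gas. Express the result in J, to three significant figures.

Isobaric: W = P ΔV = nR ΔT.
W = (1.09)(8.314)(1240 − 521) = 6516 J.

W ≈ 6520 J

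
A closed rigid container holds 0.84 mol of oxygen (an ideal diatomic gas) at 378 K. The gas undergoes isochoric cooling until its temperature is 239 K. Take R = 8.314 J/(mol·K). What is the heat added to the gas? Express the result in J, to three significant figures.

Q ≈ -2430 J

Constant volume ⇒ W = 0, so Q = ΔU = nCᵥΔT with Cᵥ = 5R/2 = 20.79 J/(mol·K).
ΔU = (0.84)(20.79)(239 − 378) = -2427 J.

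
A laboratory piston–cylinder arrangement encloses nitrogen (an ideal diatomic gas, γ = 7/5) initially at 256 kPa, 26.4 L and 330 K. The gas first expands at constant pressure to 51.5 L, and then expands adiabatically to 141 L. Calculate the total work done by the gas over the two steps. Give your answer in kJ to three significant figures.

W_total ≈ 17.4 kJ

Step 1 (isobaric): W = PΔV = (256 kPa)(51.5 − 26.4 L) = 6426 J.
After step 1: P = 256 kPa, V = 51.5 L, T = 643.8 K.
Step 2 (adiabatic): W = (P₁V₁ − P₂V₂)/(γ−1) = (13184 − 8812)/0.4 = 10930 J.
W_total = 6426 + 10930 = 17355 J.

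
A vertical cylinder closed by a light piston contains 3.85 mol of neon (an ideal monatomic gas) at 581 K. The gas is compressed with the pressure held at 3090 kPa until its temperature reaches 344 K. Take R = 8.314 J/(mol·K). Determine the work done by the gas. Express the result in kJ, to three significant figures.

W ≈ -7.59 kJ

Isobaric: W = P ΔV = nR ΔT.
W = (3.85)(8.314)(344 − 581) = -7586 J.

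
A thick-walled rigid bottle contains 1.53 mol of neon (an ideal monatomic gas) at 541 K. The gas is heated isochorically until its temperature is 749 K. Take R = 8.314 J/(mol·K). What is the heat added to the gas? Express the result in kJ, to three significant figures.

Q ≈ 3.97 kJ

Constant volume ⇒ W = 0, so Q = ΔU = nCᵥΔT with Cᵥ = 3R/2 = 12.47 J/(mol·K).
ΔU = (1.53)(12.47)(749 − 541) = 3969 J.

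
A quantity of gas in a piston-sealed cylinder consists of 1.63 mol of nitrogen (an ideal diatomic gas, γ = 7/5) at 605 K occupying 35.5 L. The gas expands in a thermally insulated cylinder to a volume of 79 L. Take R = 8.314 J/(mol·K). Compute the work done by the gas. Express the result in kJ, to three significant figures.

Adiabatic: TV^(γ−1) = const with γ = 7/5.
T₂ = T₁ (V₁/V₂)^(γ−1) = 605 × (35.5/79)^0.4 = 605 × 0.7262 = 439.3 K.
W_by = nCᵥ(T₁ − T₂) = (1.63)(20.79)(605 − 439.3) = 5613 J.

W ≈ 5.61 kJ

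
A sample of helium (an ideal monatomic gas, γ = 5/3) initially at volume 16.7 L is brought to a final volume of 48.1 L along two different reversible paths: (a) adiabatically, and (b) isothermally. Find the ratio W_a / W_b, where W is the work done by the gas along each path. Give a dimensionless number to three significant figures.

Path (a) adiabatic: W = P₁V₁(1 − (V₁/V₂)^(γ−1))/(γ−1) → W_a/(P₁V₁) = 0.759.
Path (b) isothermal: W = P₁V₁ ln(V₂/V₁) → W_b/(P₁V₁) = 1.058.
W_a / W_b = 0.759 / 1.058 = 0.7175.

W_a / W_b ≈ 0.717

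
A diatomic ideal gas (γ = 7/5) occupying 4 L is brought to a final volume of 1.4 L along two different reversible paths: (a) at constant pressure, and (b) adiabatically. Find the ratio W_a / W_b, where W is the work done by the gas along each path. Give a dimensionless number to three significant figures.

Path (a) isobaric: W = P₁(V₂ − V₁) → W_a/(P₁V₁) = -0.65.
Path (b) adiabatic: W = P₁V₁(1 − (V₁/V₂)^(γ−1))/(γ−1) → W_b/(P₁V₁) = -1.305.
W_a / W_b = -0.65 / -1.305 = 0.4982.

W_a / W_b ≈ 0.498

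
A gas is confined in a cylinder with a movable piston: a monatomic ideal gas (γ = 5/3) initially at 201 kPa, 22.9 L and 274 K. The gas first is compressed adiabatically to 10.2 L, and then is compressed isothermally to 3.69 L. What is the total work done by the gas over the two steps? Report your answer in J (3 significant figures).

W_total ≈ -13000 J

Step 1 (adiabatic): W = (P₁V₁ − P₂V₂)/(γ−1) = (4603 − 7892)/0.667 = -4934 J.
After step 1: P = 773.7 kPa, V = 10.2 L, T = 469.8 K.
Step 2 (isothermal): W = P₁V₁ ln(V₂/V₁) = (7892) ln(3.69/10.2) = -8024 J.
W_total = -4934 − 8024 = -12958 J.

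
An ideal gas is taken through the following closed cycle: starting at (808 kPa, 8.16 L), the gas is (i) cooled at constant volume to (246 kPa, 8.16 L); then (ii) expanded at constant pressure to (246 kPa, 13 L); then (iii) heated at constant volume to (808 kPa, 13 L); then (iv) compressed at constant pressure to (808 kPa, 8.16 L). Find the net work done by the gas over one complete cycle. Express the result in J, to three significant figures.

W_net ≈ -2720 J

Constant-volume legs do no work.
W(ii) = (246)(13 − 8.16) = 1191 J; W(iv) = (808)(8.16 − 13) = -3911 J.
W_net = 1191 − 3911 = -2720 J (the counter-clockwise enclosed area).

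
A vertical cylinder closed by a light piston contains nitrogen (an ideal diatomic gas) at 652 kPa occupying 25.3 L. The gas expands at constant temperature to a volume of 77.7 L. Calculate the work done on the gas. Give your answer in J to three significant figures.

W ≈ -18500 J

Isothermal: W = nRT ln(V₂/V₁) = P₁V₁ ln(V₂/V₁).
P₁V₁ = (652 kPa)(25.3 L) = 16496 J.
W = 16496 × ln(77.7/25.3) = 16496 × 1.122
W_by_gas = 18509 J; work on gas = −W_by = -18509 J.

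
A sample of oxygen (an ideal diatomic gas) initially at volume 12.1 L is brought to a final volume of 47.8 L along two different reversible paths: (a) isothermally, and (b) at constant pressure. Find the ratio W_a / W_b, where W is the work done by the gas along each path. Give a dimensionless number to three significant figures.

W_a / W_b ≈ 0.466

Path (a) isothermal: W = P₁V₁ ln(V₂/V₁) → W_a/(P₁V₁) = 1.374.
Path (b) isobaric: W = P₁(V₂ − V₁) → W_b/(P₁V₁) = 2.95.
W_a / W_b = 1.374 / 2.95 = 0.4656.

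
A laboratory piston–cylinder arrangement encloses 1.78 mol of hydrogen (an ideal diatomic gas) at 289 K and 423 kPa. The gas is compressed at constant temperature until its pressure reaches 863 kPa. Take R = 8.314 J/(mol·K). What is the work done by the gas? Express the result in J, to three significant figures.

Isothermal process: W = nRT ln(V₂/V₁) = nRT ln(P₁/P₂).
W = (1.78)(8.314)(289) × ln(423/863)
  = 4277 × ln(0.4902) = 4277 × -0.713
W_by_gas = -3050 J.

W ≈ -3050 J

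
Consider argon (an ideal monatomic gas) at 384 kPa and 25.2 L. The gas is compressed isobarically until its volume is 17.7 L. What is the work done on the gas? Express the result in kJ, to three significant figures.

Isobaric: W = P ΔV.
W = (384 kPa)(17.7 − 25.2 L) = (384)(-7.5) = -2880 J.
Work on gas = −W_by = 2880 J.

W ≈ 2.88 kJ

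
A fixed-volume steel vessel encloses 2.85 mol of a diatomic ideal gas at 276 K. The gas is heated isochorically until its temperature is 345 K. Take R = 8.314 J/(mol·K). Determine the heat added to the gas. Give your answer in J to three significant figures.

Q ≈ 4090 J

Constant volume ⇒ W = 0, so Q = ΔU = nCᵥΔT with Cᵥ = 5R/2 = 20.79 J/(mol·K).
ΔU = (2.85)(20.79)(345 − 276) = 4087 J.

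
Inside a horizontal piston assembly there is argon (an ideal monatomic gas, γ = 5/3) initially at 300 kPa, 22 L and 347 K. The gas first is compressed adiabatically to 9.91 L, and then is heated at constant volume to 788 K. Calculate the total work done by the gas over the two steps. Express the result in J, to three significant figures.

W_total ≈ -6950 J

Step 1 (adiabatic): W = (P₁V₁ − P₂V₂)/(γ−1) = (6600 − 11232)/0.667 = -6947 J.
Step 2 (isochoric): W = 0 (constant volume).
W_total = -6947 + 0 = -6947 J.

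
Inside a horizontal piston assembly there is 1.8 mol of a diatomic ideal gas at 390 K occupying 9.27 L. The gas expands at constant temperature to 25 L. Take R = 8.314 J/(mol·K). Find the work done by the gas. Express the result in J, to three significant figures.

Isothermal: W = nRT ln(V₂/V₁).
W = (1.8)(8.314)(390) × ln(25/9.27)
  = 5836 × 0.9921
W_by_gas = 5790 J.

W ≈ 5790 J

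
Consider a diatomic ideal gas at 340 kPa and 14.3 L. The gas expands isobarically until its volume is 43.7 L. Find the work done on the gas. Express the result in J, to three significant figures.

Isobaric: W = P ΔV.
W = (340 kPa)(43.7 − 14.3 L) = (340)(29.4) = 9996 J.
Work on gas = −W_by = -9996 J.

W ≈ -10000 J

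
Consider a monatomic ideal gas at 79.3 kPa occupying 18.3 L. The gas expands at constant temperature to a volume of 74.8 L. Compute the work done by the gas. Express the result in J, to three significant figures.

W ≈ 2040 J

Isothermal: W = nRT ln(V₂/V₁) = P₁V₁ ln(V₂/V₁).
P₁V₁ = (79.3 kPa)(18.3 L) = 1451 J.
W = 1451 × ln(74.8/18.3) = 1451 × 1.408
W_by_gas = 2043 J.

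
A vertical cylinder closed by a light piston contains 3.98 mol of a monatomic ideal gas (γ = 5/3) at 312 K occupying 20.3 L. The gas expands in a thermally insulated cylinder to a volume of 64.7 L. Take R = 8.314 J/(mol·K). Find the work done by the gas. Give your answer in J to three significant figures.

Adiabatic: TV^(γ−1) = const with γ = 5/3.
T₂ = T₁ (V₁/V₂)^(γ−1) = 312 × (20.3/64.7)^0.667 = 312 × 0.4617 = 144.1 K.
W_by = nCᵥ(T₁ − T₂) = (3.98)(12.47)(312 − 144.1) = 8336 J.

W ≈ 8340 J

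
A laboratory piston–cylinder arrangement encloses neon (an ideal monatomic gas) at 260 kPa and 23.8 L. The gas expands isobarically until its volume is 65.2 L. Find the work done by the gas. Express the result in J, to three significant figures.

Isobaric: W = P ΔV.
W = (260 kPa)(65.2 − 23.8 L) = (260)(41.4) = 10764 J.

W ≈ 10800 J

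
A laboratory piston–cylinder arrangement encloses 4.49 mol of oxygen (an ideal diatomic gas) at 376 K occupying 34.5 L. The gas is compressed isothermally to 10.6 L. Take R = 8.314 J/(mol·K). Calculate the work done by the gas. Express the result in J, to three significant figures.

Isothermal: W = nRT ln(V₂/V₁).
W = (4.49)(8.314)(376) × ln(10.6/34.5)
  = 14036 × -1.18
W_by_gas = -16564 J.

W ≈ -16600 J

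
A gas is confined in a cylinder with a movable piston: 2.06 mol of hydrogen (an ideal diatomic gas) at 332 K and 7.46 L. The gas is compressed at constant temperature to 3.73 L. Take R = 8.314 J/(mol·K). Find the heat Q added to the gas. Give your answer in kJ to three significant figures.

Isothermal ⇒ ΔU = 0, so Q = W = nRT ln(V₂/V₁).
Q = (2.06)(8.314)(332) ln(3.73/7.46) = 5686 × -0.6931 = -3941 J.

Q ≈ -3.94 kJ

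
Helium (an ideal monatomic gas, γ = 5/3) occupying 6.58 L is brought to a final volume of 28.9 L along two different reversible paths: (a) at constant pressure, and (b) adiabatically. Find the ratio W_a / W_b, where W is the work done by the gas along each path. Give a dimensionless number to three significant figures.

W_a / W_b ≈ 3.61

Path (a) isobaric: W = P₁(V₂ − V₁) → W_a/(P₁V₁) = 3.392.
Path (b) adiabatic: W = P₁V₁(1 − (V₁/V₂)^(γ−1))/(γ−1) → W_b/(P₁V₁) = 0.9407.
W_a / W_b = 3.392 / 0.9407 = 3.606.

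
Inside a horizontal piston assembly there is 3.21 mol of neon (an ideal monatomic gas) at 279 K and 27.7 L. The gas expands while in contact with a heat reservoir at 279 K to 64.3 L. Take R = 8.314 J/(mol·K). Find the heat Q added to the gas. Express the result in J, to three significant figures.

Isothermal ⇒ ΔU = 0, so Q = W = nRT ln(V₂/V₁).
Q = (3.21)(8.314)(279) ln(64.3/27.7) = 7446 × 0.8421 = 6270 J.

Q ≈ 6270 J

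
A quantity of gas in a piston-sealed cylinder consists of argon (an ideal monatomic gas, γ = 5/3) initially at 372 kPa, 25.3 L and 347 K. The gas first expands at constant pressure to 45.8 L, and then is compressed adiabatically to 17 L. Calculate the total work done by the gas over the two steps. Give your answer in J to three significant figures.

Step 1 (isobaric): W = PΔV = (372 kPa)(45.8 − 25.3 L) = 7626 J.
After step 1: P = 372 kPa, V = 45.8 L, T = 628.2 K.
Step 2 (adiabatic): W = (P₁V₁ − P₂V₂)/(γ−1) = (17038 − 32988)/0.667 = -23925 J.
W_total = 7626 − 23925 = -16299 J.

W_total ≈ -16300 J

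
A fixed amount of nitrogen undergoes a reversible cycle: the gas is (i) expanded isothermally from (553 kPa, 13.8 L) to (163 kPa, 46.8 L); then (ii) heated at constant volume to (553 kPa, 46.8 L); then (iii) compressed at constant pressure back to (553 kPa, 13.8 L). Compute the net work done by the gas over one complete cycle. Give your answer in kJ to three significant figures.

W_net ≈ -8.93 kJ

Leg (i): W = PᵢVᵢ ln(V_f/Vᵢ) = (7631) ln(46.8/13.8) = 9320 J.
Leg (ii): W = 0.
Leg (iii): W = PΔV = (553)(13.8 − 46.8) = -18249 J.
W_net = 9320 − 18249 = -8929 J.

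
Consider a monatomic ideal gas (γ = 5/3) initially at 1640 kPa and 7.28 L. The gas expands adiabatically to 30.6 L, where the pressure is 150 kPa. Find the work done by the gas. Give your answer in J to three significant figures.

Adiabatic: W = (P₁V₁ − P₂V₂)/(γ − 1) with γ = 5/3.
P₁V₁ = 11939 J, P₂V₂ = 4590 J.
W = (11939 − 4590) / 0.6667 = 11024 J.

W ≈ 11000 J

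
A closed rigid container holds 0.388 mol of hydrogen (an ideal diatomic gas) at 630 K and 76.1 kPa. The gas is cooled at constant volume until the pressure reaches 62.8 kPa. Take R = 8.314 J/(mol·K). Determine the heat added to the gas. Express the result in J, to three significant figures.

Constant volume ⇒ W = 0, so Q = ΔU = nCᵥΔT with Cᵥ = 5R/2 = 20.79 J/(mol·K).
At constant V, T₂/T₁ = P₂/P₁ ⇒ ΔT = T₁(P₂/P₁ − 1) = 630·(62.8/76.1 − 1) = -110.1 K.
ΔU = (0.388)(20.79)(-110.1) = -888 J.

Q ≈ -888 J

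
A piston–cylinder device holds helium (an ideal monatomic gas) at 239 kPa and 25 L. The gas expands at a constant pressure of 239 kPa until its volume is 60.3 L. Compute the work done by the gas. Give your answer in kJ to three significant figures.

W ≈ 8.44 kJ

Isobaric: W = P ΔV.
W = (239 kPa)(60.3 − 25 L) = (239)(35.3) = 8437 J.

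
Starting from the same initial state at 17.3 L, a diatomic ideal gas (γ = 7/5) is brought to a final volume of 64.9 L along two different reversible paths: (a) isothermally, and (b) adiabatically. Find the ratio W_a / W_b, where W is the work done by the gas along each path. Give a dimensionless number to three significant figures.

W_a / W_b ≈ 1.29

Path (a) isothermal: W = P₁V₁ ln(V₂/V₁) → W_a/(P₁V₁) = 1.322.
Path (b) adiabatic: W = P₁V₁(1 − (V₁/V₂)^(γ−1))/(γ−1) → W_b/(P₁V₁) = 1.027.
W_a / W_b = 1.322 / 1.027 = 1.288.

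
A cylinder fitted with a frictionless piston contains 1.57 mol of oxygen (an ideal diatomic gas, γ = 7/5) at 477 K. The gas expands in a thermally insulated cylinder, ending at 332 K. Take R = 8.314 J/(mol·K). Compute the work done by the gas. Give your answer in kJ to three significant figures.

Adiabatic ⇒ Q = 0, so W_by = −ΔU = nCᵥ(T₁ − T₂).
Cᵥ = 5R/2 = 20.79 J/(mol·K).
W = (1.57)(20.79)(477 − 332) = 4732 J.

W ≈ 4.73 kJ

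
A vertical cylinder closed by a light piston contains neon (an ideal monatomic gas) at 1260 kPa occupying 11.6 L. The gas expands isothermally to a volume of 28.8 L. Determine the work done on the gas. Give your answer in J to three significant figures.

Isothermal: W = nRT ln(V₂/V₁) = P₁V₁ ln(V₂/V₁).
P₁V₁ = (1260 kPa)(11.6 L) = 14616 J.
W = 14616 × ln(28.8/11.6) = 14616 × 0.9094
W_by_gas = 13291 J; work on gas = −W_by = -13291 J.

W ≈ -13300 J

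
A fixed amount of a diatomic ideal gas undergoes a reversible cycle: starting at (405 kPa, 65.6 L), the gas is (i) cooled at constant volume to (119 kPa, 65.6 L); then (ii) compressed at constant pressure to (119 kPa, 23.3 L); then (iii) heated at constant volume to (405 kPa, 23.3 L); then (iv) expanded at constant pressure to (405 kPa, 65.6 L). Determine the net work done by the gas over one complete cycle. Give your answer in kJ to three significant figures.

Constant-volume legs do no work.
W(ii) = (119)(23.3 − 65.6) = -5034 J; W(iv) = (405)(65.6 − 23.3) = 17132 J.
W_net = -5034 + 17132 = 12098 J (the clockwise enclosed area).

W_net ≈ 12.1 kJ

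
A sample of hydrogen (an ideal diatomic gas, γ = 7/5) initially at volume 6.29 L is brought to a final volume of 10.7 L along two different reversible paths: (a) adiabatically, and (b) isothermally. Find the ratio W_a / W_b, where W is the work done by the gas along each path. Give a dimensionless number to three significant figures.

Path (a) adiabatic: W = P₁V₁(1 − (V₁/V₂)^(γ−1))/(γ−1) → W_a/(P₁V₁) = 0.4786.
Path (b) isothermal: W = P₁V₁ ln(V₂/V₁) → W_b/(P₁V₁) = 0.5313.
W_a / W_b = 0.4786 / 0.5313 = 0.9009.

W_a / W_b ≈ 0.901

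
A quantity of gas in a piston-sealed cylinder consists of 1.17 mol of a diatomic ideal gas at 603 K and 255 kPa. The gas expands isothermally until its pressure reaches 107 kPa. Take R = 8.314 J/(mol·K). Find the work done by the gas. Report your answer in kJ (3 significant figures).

W ≈ 5.09 kJ

Isothermal process: W = nRT ln(V₂/V₁) = nRT ln(P₁/P₂).
W = (1.17)(8.314)(603) × ln(255/107)
  = 5866 × ln(2.383) = 5866 × 0.8684
W_by_gas = 5094 J.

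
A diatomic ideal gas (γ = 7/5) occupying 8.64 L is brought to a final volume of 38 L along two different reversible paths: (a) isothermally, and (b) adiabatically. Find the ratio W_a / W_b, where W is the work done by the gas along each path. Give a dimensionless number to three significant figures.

W_a / W_b ≈ 1.33

Path (a) isothermal: W = P₁V₁ ln(V₂/V₁) → W_a/(P₁V₁) = 1.481.
Path (b) adiabatic: W = P₁V₁(1 − (V₁/V₂)^(γ−1))/(γ−1) → W_b/(P₁V₁) = 1.118.
W_a / W_b = 1.481 / 1.118 = 1.325.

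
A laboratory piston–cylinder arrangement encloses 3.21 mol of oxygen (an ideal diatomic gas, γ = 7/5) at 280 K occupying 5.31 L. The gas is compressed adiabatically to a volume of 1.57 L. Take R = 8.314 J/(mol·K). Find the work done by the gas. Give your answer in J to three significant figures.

Adiabatic: TV^(γ−1) = const with γ = 7/5.
T₂ = T₁ (V₁/V₂)^(γ−1) = 280 × (5.31/1.57)^0.4 = 280 × 1.628 = 455.9 K.
W_by = nCᵥ(T₁ − T₂) = (3.21)(20.79)(280 − 455.9) = -11734 J.

W ≈ -11700 J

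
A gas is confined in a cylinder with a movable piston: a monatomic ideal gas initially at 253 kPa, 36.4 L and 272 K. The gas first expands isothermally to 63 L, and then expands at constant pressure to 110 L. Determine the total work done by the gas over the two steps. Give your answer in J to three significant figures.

W_total ≈ 11900 J

Step 1 (isothermal): W = P₁V₁ ln(V₂/V₁) = (9209) ln(63/36.4) = 5052 J.
After step 1: P = 146.2 kPa, V = 63 L, T = 272 K.
Step 2 (isobaric): W = PΔV = (146.2 kPa)(110 − 63 L) = 6870 J.
W_total = 5052 + 6870 = 11922 J.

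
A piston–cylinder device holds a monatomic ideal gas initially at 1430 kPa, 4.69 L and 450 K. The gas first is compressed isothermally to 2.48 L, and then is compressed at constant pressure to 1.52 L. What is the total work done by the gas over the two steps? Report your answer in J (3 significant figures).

W_total ≈ -6870 J

Step 1 (isothermal): W = P₁V₁ ln(V₂/V₁) = (6707) ln(2.48/4.69) = -4273 J.
After step 1: P = 2704 kPa, V = 2.48 L, T = 450 K.
Step 2 (isobaric): W = PΔV = (2704 kPa)(1.52 − 2.48 L) = -2596 J.
W_total = -4273 − 2596 = -6869 J.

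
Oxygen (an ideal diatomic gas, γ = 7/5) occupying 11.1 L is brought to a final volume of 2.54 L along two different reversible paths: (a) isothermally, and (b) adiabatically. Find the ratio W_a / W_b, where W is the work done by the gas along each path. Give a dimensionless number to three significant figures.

W_a / W_b ≈ 0.734

Path (a) isothermal: W = P₁V₁ ln(V₂/V₁) → W_a/(P₁V₁) = -1.475.
Path (b) adiabatic: W = P₁V₁(1 − (V₁/V₂)^(γ−1))/(γ−1) → W_b/(P₁V₁) = -2.01.
W_a / W_b = -1.475 / -2.01 = 0.7339.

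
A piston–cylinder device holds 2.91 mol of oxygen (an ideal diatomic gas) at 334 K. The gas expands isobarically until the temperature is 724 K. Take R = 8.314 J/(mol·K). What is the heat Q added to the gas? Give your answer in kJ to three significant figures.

Q ≈ 33.0 kJ

Isobaric: W = nRΔT = (2.91)(8.314)(390) = 9436 J.
ΔU = nCᵥΔT with Cᵥ = 5R/2: ΔU = (2.91)(20.79)(390) = 23589 J.
Q = ΔU + W = 23589 + 9436 = 33024 J.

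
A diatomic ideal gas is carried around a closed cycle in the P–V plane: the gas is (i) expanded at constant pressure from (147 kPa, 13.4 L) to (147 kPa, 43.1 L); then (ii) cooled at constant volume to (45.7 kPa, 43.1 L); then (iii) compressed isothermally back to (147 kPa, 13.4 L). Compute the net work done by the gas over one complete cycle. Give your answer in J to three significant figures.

Leg (i): W = PΔV = (147)(43.1 − 13.4) = 4366 J.
Leg (ii): W = 0.
Leg (iii): W = PᵢVᵢ ln(V_f/Vᵢ) = (1970) ln(13.4/43.1) = -2301 J.
W_net = 4366 − 2301 = 2065 J.

W_net ≈ 2060 J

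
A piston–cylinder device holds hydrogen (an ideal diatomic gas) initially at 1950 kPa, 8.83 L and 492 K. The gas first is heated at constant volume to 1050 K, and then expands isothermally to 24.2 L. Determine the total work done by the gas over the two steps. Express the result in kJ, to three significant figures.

W_total ≈ 37.0 kJ

Step 1 (isochoric): W = 0 (constant volume).
After step 1: P = 4162 kPa (V unchanged).
Step 2 (isothermal): W = P₁V₁ ln(V₂/V₁) = (36747) ln(24.2/8.83) = 37048 J.
W_total = 0 + 37048 = 37048 J.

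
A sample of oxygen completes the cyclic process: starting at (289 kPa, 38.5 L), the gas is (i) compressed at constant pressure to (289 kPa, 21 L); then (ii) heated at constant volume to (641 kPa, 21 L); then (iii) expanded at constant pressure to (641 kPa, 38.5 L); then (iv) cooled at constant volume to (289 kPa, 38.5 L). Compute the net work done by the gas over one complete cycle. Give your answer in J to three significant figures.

W_net ≈ 6160 J

Constant-volume legs do no work.
W(i) = (289)(21 − 38.5) = -5058 J; W(iii) = (641)(38.5 − 21) = 11218 J.
W_net = -5058 + 11218 = 6160 J (the clockwise enclosed area).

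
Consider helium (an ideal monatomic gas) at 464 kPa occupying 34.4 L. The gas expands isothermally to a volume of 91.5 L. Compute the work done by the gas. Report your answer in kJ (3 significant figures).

W ≈ 15.6 kJ

Isothermal: W = nRT ln(V₂/V₁) = P₁V₁ ln(V₂/V₁).
P₁V₁ = (464 kPa)(34.4 L) = 15962 J.
W = 15962 × ln(91.5/34.4) = 15962 × 0.9783
W_by_gas = 15615 J.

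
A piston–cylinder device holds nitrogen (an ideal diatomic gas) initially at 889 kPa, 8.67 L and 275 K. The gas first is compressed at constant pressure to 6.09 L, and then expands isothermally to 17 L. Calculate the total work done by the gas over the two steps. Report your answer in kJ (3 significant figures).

W_total ≈ 3.26 kJ

Step 1 (isobaric): W = PΔV = (889 kPa)(6.09 − 8.67 L) = -2294 J.
After step 1: P = 889 kPa, V = 6.09 L, T = 193.2 K.
Step 2 (isothermal): W = P₁V₁ ln(V₂/V₁) = (5414) ln(17/6.09) = 5558 J.
W_total = -2294 + 5558 = 3264 J.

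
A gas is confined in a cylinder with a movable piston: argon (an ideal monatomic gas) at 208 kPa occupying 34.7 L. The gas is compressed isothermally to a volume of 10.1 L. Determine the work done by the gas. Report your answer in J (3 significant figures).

Isothermal: W = nRT ln(V₂/V₁) = P₁V₁ ln(V₂/V₁).
P₁V₁ = (208 kPa)(34.7 L) = 7218 J.
W = 7218 × ln(10.1/34.7) = 7218 × -1.234
W_by_gas = -8908 J.

W ≈ -8910 J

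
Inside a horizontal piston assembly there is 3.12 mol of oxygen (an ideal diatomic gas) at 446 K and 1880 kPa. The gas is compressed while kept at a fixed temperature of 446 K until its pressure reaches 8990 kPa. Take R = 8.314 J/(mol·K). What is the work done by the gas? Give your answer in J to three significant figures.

Isothermal process: W = nRT ln(V₂/V₁) = nRT ln(P₁/P₂).
W = (3.12)(8.314)(446) × ln(1880/8990)
  = 11569 × ln(0.2091) = 11569 × -1.565
W_by_gas = -18104 J.

W ≈ -18100 J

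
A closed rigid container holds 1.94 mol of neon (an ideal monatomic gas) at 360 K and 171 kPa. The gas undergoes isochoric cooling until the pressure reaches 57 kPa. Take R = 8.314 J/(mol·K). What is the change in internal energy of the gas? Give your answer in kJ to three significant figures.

ΔU ≈ -5.81 kJ

Constant volume ⇒ W = 0, so Q = ΔU = nCᵥΔT with Cᵥ = 3R/2 = 12.47 J/(mol·K).
At constant V, T₂/T₁ = P₂/P₁ ⇒ ΔT = T₁(P₂/P₁ − 1) = 360·(57/171 − 1) = -240 K.
ΔU = (1.94)(12.47)(-240) = -5806 J.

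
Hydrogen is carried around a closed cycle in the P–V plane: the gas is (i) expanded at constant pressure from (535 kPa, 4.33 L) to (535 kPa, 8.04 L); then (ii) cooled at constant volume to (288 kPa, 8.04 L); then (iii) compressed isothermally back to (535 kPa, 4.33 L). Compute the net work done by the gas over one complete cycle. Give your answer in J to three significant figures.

Leg (i): W = PΔV = (535)(8.04 − 4.33) = 1985 J.
Leg (ii): W = 0.
Leg (iii): W = PᵢVᵢ ln(V_f/Vᵢ) = (2316) ln(4.33/8.04) = -1433 J.
W_net = 1985 − 1433 = 551.9 J.

W_net ≈ 552 J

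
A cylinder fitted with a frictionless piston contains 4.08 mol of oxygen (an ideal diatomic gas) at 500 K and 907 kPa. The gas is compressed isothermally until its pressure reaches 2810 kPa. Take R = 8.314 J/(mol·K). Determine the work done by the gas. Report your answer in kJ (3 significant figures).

W ≈ -19.2 kJ

Isothermal process: W = nRT ln(V₂/V₁) = nRT ln(P₁/P₂).
W = (4.08)(8.314)(500) × ln(907/2810)
  = 16961 × ln(0.3228) = 16961 × -1.131
W_by_gas = -19179 J.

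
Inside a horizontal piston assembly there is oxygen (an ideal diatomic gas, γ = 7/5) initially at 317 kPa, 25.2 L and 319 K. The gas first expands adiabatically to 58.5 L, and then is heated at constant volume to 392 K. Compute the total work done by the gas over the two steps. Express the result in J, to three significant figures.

Step 1 (adiabatic): W = (P₁V₁ − P₂V₂)/(γ−1) = (7988 − 5704)/0.4 = 5712 J.
Step 2 (isochoric): W = 0 (constant volume).
W_total = 5712 + 0 = 5712 J.

W_total ≈ 5710 J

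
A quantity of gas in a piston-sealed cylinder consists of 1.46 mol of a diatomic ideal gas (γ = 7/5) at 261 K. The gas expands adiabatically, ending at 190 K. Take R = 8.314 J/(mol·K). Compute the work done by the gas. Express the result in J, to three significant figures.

Adiabatic ⇒ Q = 0, so W_by = −ΔU = nCᵥ(T₁ − T₂).
Cᵥ = 5R/2 = 20.79 J/(mol·K).
W = (1.46)(20.79)(261 − 190) = 2155 J.

W ≈ 2150 J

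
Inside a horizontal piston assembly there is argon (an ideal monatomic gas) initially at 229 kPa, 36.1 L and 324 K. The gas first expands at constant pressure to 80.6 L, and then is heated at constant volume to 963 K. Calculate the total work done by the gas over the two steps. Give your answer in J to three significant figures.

Step 1 (isobaric): W = PΔV = (229 kPa)(80.6 − 36.1 L) = 10190 J.
Step 2 (isochoric): W = 0 (constant volume).
W_total = 10190 + 0 = 10190 J.

W_total ≈ 10200 J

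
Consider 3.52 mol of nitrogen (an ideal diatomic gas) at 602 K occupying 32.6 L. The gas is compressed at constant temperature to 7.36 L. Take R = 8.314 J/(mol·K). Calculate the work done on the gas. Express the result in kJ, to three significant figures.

Isothermal: W = nRT ln(V₂/V₁).
W = (3.52)(8.314)(602) × ln(7.36/32.6)
  = 17618 × -1.488
W_by_gas = -26220 J; work on gas = −W_by = 26220 J.

W ≈ 26.2 kJ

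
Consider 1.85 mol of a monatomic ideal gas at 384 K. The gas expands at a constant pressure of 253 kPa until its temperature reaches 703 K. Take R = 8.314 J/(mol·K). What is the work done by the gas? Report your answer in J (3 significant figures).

W ≈ 4910 J

Isobaric: W = P ΔV = nR ΔT.
W = (1.85)(8.314)(703 − 384) = 4907 J.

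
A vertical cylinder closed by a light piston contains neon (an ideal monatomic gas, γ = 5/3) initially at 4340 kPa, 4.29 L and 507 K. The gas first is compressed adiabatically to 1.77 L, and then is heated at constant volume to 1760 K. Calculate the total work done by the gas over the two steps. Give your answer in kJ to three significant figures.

W_total ≈ -22.5 kJ

Step 1 (adiabatic): W = (P₁V₁ − P₂V₂)/(γ−1) = (18619 − 33595)/0.667 = -22464 J.
Step 2 (isochoric): W = 0 (constant volume).
W_total = -22464 + 0 = -22464 J.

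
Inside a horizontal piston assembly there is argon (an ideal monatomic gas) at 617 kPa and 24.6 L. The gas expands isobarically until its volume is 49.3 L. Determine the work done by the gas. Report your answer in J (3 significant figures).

W ≈ 15200 J

Isobaric: W = P ΔV.
W = (617 kPa)(49.3 − 24.6 L) = (617)(24.7) = 15240 J.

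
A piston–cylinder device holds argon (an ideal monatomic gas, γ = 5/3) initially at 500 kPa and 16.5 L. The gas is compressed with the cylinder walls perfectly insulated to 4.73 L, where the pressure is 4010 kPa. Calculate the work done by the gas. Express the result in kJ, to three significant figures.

W ≈ -16.1 kJ

Adiabatic: W = (P₁V₁ − P₂V₂)/(γ − 1) with γ = 5/3.
P₁V₁ = 8250 J, P₂V₂ = 18967 J.
W = (8250 − 18967) / 0.6667 = -16076 J.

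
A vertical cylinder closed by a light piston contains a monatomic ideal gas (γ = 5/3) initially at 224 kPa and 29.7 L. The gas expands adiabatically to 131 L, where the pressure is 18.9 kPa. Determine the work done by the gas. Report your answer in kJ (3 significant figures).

Adiabatic: W = (P₁V₁ − P₂V₂)/(γ − 1) with γ = 5/3.
P₁V₁ = 6653 J, P₂V₂ = 2476 J.
W = (6653 − 2476) / 0.6667 = 6265 J.

W ≈ 6.27 kJ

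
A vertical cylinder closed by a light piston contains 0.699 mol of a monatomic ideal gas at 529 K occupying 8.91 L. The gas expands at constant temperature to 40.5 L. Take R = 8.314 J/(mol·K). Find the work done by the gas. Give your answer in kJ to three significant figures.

Isothermal: W = nRT ln(V₂/V₁).
W = (0.699)(8.314)(529) × ln(40.5/8.91)
  = 3074 × 1.514
W_by_gas = 4655 J.

W ≈ 4.65 kJ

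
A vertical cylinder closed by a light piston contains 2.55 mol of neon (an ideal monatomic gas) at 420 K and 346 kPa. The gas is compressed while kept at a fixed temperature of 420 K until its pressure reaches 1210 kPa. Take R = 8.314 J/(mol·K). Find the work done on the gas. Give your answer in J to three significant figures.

W ≈ 11100 J

Isothermal process: W = nRT ln(V₂/V₁) = nRT ln(P₁/P₂).
W = (2.55)(8.314)(420) × ln(346/1210)
  = 8904 × ln(0.286) = 8904 × -1.252
W_by_gas = -11148 J; work on gas = −W_by = 11148 J.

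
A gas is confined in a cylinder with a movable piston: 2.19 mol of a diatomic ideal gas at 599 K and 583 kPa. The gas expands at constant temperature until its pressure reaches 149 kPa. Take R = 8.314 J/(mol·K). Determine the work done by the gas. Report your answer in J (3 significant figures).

W ≈ 14900 J

Isothermal process: W = nRT ln(V₂/V₁) = nRT ln(P₁/P₂).
W = (2.19)(8.314)(599) × ln(583/149)
  = 10906 × ln(3.913) = 10906 × 1.364
W_by_gas = 14879 J.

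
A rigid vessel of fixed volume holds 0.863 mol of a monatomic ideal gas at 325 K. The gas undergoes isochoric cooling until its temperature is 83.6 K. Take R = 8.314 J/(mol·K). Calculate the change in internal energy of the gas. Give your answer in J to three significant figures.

Constant volume ⇒ W = 0, so Q = ΔU = nCᵥΔT with Cᵥ = 3R/2 = 12.47 J/(mol·K).
ΔU = (0.863)(12.47)(83.6 − 325) = -2598 J.

ΔU ≈ -2600 J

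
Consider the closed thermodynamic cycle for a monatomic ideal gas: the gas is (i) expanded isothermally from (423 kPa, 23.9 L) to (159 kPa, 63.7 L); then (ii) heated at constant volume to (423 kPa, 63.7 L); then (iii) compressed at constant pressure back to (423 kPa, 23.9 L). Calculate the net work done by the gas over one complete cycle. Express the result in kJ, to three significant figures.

W_net ≈ -6.92 kJ

Leg (i): W = PᵢVᵢ ln(V_f/Vᵢ) = (10110) ln(63.7/23.9) = 9911 J.
Leg (ii): W = 0.
Leg (iii): W = PΔV = (423)(23.9 − 63.7) = -16835 J.
W_net = 9911 − 16835 = -6925 J.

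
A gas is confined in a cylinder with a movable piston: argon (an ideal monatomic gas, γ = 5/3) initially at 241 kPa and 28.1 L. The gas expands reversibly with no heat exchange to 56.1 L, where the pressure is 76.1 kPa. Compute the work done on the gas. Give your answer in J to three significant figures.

Adiabatic: W = (P₁V₁ − P₂V₂)/(γ − 1) with γ = 5/3.
P₁V₁ = 6772 J, P₂V₂ = 4269 J.
W = (6772 − 4269) / 0.6667 = 3754 J.
Work on gas = −W_by = -3754 J.

W ≈ -3750 J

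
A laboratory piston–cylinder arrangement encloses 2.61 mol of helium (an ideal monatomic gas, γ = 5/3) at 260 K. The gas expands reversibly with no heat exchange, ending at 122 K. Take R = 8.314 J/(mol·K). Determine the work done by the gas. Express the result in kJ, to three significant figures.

Adiabatic ⇒ Q = 0, so W_by = −ΔU = nCᵥ(T₁ − T₂).
Cᵥ = 3R/2 = 12.47 J/(mol·K).
W = (2.61)(12.47)(260 − 122) = 4492 J.

W ≈ 4.49 kJ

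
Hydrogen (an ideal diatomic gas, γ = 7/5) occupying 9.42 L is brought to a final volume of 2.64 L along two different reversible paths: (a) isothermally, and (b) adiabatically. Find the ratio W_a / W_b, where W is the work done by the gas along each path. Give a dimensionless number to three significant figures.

Path (a) isothermal: W = P₁V₁ ln(V₂/V₁) → W_a/(P₁V₁) = -1.272.
Path (b) adiabatic: W = P₁V₁(1 − (V₁/V₂)^(γ−1))/(γ−1) → W_b/(P₁V₁) = -1.658.
W_a / W_b = -1.272 / -1.658 = 0.7671.

W_a / W_b ≈ 0.767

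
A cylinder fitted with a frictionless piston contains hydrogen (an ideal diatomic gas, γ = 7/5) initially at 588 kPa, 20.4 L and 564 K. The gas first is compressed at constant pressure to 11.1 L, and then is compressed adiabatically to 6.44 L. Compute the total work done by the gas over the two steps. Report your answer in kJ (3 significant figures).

Step 1 (isobaric): W = PΔV = (588 kPa)(11.1 − 20.4 L) = -5468 J.
After step 1: P = 588 kPa, V = 11.1 L, T = 306.9 K.
Step 2 (adiabatic): W = (P₁V₁ − P₂V₂)/(γ−1) = (6527 − 8115)/0.4 = -3970 J.
W_total = -5468 − 3970 = -9438 J.

W_total ≈ -9.44 kJ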